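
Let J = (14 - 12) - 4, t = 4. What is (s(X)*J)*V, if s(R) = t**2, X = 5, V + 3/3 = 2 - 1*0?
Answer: -32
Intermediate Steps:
J = -2 (J = 2 - 4 = -2)
V = 1 (V = -1 + (2 - 1*0) = -1 + (2 + 0) = -1 + 2 = 1)
s(R) = 16 (s(R) = 4**2 = 16)
(s(X)*J)*V = (16*(-2))*1 = -32*1 = -32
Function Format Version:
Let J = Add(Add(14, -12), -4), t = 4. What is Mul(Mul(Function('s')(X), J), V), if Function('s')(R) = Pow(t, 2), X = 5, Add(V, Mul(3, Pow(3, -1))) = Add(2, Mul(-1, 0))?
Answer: -32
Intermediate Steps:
J = -2 (J = Add(2, -4) = -2)
V = 1 (V = Add(-1, Add(2, Mul(-1, 0))) = Add(-1, Add(2, 0)) = Add(-1, 2) = 1)
Function('s')(R) = 16 (Function('s')(R) = Pow(4, 2) = 16)
Mul(Mul(Function('s')(X), J), V) = Mul(Mul(16, -2), 1) = Mul(-32, 1) = -32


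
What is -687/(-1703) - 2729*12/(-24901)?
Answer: 72876831/42406403 ≈ 1.7185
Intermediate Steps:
-687/(-1703) - 2729*12/(-24901) = -687*(-1/1703) - 32748*(-1/24901) = 687/1703 + 32748/24901 = 72876831/42406403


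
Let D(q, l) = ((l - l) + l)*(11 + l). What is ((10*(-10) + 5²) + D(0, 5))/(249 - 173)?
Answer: 5/76 ≈ 0.065789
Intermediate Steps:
D(q, l) = l*(11 + l) (D(q, l) = (0 + l)*(11 + l) = l*(11 + l))
((10*(-10) + 5²) + D(0, 5))/(249 - 173) = ((10*(-10) + 5²) + 5*(11 + 5))/(249 - 173) = ((-100 + 25) + 5*16)/76 = (-75 + 80)*(1/76) = 5*(1/76) = 5/76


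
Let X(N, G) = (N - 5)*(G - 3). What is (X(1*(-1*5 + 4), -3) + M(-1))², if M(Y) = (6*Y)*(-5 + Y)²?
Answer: 32400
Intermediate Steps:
X(N, G) = (-5 + N)*(-3 + G)
M(Y) = 6*Y*(-5 + Y)²
(X(1*(-1*5 + 4), -3) + M(-1))² = ((15 - 5*(-3) - 3*(-1*5 + 4) - 3*(-1*5 + 4)) + 6*(-1)*(-5 - 1)²)² = ((15 + 15 - 3*(-5 + 4) - 3*(-5 + 4)) + 6*(-1)*(-6)²)² = ((15 + 15 - 3*(-1) - 3*(-1)) + 6*(-1)*36)² = ((15 + 15 - 3*(-1) - 3*(-1)) - 216)² = ((15 + 15 + 3 + 3) - 216)² = (36 - 216)² = (-180)² = 32400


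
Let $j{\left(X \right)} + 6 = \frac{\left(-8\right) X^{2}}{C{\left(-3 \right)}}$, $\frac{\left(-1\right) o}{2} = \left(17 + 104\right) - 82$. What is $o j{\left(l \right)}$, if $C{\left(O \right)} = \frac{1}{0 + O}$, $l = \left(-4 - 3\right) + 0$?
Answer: $-91260$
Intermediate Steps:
$o = -78$ ($o = - 2 \left(\left(17 + 104\right) - 82\right) = - 2 \left(121 - 82\right) = \left(-2\right) 39 = -78$)
$l = -7$ ($l = -7 + 0 = -7$)
$C{\left(O \right)} = \frac{1}{O}$
$j{\left(X \right)} = -6 + 24 X^{2}$ ($j{\left(X \right)} = -6 + \frac{\left(-8\right) X^{2}}{\frac{1}{-3}} = -6 + \frac{\left(-8\right) X^{2}}{- \frac{1}{3}} = -6 + - 8 X^{2} \left(-3\right) = -6 + 24 X^{2}$)
$o j{\left(l \right)} = - 78 \left(-6 + 24 \left(-7\right)^{2}\right) = - 78 \left(-6 + 24 \cdot 49\right) = - 78 \left(-6 + 1176\right) = \left(-78\right) 1170 = -91260$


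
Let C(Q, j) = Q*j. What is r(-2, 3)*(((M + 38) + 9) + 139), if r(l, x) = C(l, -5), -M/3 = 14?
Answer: 1440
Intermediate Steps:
M = -42 (M = -3*14 = -42)
r(l, x) = -5*l (r(l, x) = l*(-5) = -5*l)
r(-2, 3)*(((M + 38) + 9) + 139) = (-5*(-2))*(((-42 + 38) + 9) + 139) = 10*((-4 + 9) + 139) = 10*(5 + 139) = 10*144 = 1440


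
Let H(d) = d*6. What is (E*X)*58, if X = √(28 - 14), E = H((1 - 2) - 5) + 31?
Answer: -290*√14 ≈ -1085.1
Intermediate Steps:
H(d) = 6*d
E = -5 (E = 6*((1 - 2) - 5) + 31 = 6*(-1 - 5) + 31 = 6*(-6) + 31 = -36 + 31 = -5)
X = √14 ≈ 3.7417
(E*X)*58 = -5*√14*58 = -290*√14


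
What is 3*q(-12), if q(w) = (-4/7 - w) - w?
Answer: 492/7 ≈ 70.286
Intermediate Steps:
q(w) = -4/7 - 2*w (q(w) = (-4*⅐ - w) - w = (-4/7 - w) - w = -4/7 - 2*w)
3*q(-12) = 3*(-4/7 - 2*(-12)) = 3*(-4/7 + 24) = 3*(164/7) = 492/7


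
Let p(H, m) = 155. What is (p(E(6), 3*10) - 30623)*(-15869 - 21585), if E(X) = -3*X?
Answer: 1141148472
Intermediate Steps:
(p(E(6), 3*10) - 30623)*(-15869 - 21585) = (155 - 30623)*(-15869 - 21585) = -30468*(-37454) = 1141148472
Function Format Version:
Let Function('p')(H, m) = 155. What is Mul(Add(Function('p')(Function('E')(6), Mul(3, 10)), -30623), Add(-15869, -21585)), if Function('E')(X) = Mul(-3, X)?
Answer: 1141148472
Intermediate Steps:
Mul(Add(Function('p')(Function('E')(6), Mul(3, 10)), -30623), Add(-15869, -21585)) = Mul(Add(155, -30623), Add(-15869, -21585)) = Mul(-30468, -37454) = 1141148472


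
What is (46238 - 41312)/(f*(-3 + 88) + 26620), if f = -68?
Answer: 2463/10420 ≈ 0.23637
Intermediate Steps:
(46238 - 41312)/(f*(-3 + 88) + 26620) = (46238 - 41312)/(-68*(-3 + 88) + 26620) = 4926/(-68*85 + 26620) = 4926/(-5780 + 26620) = 4926/20840 = 4926*(1/20840) = 2463/10420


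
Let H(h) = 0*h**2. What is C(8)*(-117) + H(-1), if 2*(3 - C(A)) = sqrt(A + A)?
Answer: -117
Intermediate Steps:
C(A) = 3 - sqrt(2)*sqrt(A)/2 (C(A) = 3 - sqrt(A + A)/2 = 3 - sqrt(2)*sqrt(A)/2)
H(h) = 0
C(8)*(-117) + H(-1) = (3 - sqrt(2)*sqrt(8)/2)*(-117) + 0 = (3 - sqrt(2)*2*sqrt(2)/2)*(-117) + 0 = (3 - 2)*(-117) + 0 = 1*(-117) + 0 = -117 + 0 = -117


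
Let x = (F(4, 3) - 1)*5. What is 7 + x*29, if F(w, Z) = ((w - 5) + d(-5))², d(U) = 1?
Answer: -138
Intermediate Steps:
F(w, Z) = (-4 + w)² (F(w, Z) = ((w - 5) + 1)² = ((-5 + w) + 1)² = (-4 + w)²)
x = -5 (x = ((-4 + 4)² - 1)*5 = (0² - 1)*5 = (0 - 1)*5 = -1*5 = -5)
7 + x*29 = 7 - 5*29 = 7 - 145 = -138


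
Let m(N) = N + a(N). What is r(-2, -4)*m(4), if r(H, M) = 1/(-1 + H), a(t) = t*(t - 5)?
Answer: 0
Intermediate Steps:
a(t) = t*(-5 + t)
m(N) = N + N*(-5 + N)
r(-2, -4)*m(4) = (4*(-4 + 4))/(-1 - 2) = (4*0)/(-3) = -1/3*0 = 0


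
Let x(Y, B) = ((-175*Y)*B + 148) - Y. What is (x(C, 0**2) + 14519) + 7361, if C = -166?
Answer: 22194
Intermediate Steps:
x(Y, B) = 148 - Y - 175*B*Y (x(Y, B) = (-175*B*Y + 148) - Y = (148 - 175*B*Y) - Y = 148 - Y - 175*B*Y)
(x(C, 0**2) + 14519) + 7361 = ((148 - 1*(-166) - 175*0**2*(-166)) + 14519) + 7361 = ((148 + 166 - 175*0*(-166)) + 14519) + 7361 = ((148 + 166 + 0) + 14519) + 7361 = (314 + 14519) + 7361 = 14833 + 7361 = 22194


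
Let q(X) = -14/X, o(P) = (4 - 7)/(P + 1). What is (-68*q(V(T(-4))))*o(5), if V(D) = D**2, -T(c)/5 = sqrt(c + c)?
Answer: 119/50 ≈ 2.3800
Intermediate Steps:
T(c) = -5*sqrt(2)*sqrt(c) (T(c) = -5*sqrt(c + c) = -5*sqrt(2)*sqrt(c))
o(P) = -3/(1 + P)
(-68*q(V(T(-4))))*o(5) = (-(-952)/((-5*sqrt(2)*sqrt(-4))**2))*(-3/(1 + 5)) = (-(-952)/((-5*sqrt(2)*2*I)**2))*(-3/6) = (-(-952)/((-10*I*sqrt(2))**2))*(-3*1/6) = -(-952)/(-200)*(-1/2) = -(-952)*(-1)/200*(-1/2) = -68*7/100*(-1/2) = -119/25*(-1/2) = 119/50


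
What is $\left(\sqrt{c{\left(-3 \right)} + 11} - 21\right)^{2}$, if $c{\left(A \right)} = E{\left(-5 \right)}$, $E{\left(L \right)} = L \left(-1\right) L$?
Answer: $\left(21 - i \sqrt{14}\right)^{2} \approx 427.0 - 157.15 i$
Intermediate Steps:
$E{\left(L \right)} = - L^{2}$ ($E{\left(L \right)} = - L L = - L^{2}$)
$c{\left(A \right)} = -25$ ($c{\left(A \right)} = - \left(-5\right)^{2} = \left(-1\right) 25 = -25$)
$\left(\sqrt{c{\left(-3 \right)} + 11} - 21\right)^{2} = \left(\sqrt{-25 + 11} - 21\right)^{2} = \left(\sqrt{-14} - 21\right)^{2} = \left(i \sqrt{14} - 21\right)^{2} = \left(-21 + i \sqrt{14}\right)^{2}$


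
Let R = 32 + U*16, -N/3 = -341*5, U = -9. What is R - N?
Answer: -5227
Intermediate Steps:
N = 5115 (N = -(-1023)*5 = -3*(-1705) = 5115)
R = -112 (R = 32 - 9*16 = 32 - 144 = -112)
R - N = -112 - 1*5115 = -112 - 5115 = -5227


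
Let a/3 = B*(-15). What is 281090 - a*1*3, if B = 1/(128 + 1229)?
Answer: 381439265/1357 ≈ 2.8109e+5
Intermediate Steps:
B = 1/1357 ≈ 0.00073692
a = -45/1357 (a = 3*((1/1357)*(-15)) = 3*(-15/1357) = -45/1357 ≈ -0.033161)
281090 - a*1*3 = 281090 - (-45)*1*3/1357 = 281090 - (-45)*3/1357 = 281090 - 1*(-135/1357) = 281090 + 135/1357 = 381439265/1357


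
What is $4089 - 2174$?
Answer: $1915$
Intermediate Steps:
$4089 - 2174 = 1915$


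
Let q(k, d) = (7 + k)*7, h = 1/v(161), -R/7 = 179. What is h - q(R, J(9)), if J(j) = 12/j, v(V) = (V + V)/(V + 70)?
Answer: 401245/46 ≈ 8722.7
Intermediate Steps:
v(V) = 2*V/(70 + V) (v(V) = (2*V)/(70 + V) = 2*V/(70 + V))
R = -1253 (R = -7*179 = -1253)
h = 33/46 (h = 1/(2*161/(70 + 161)) = 1/(2*161/231) = 1/(2*161*(1/231)) = 1/(46/33) = 33/46 ≈ 0.71739)
q(k, d) = 49 + 7*k
h - q(R, J(9)) = 33/46 - (49 + 7*(-1253)) = 33/46 - (49 - 8771) = 33/46 - 1*(-8722) = 33/46 + 8722 = 401245/46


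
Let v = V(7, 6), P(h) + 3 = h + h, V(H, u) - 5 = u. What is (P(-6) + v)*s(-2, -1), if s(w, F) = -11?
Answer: 44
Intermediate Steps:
V(H, u) = 5 + u
P(h) = -3 + 2*h (P(h) = -3 + (h + h) = -3 + 2*h)
v = 11 (v = 5 + 6 = 11)
(P(-6) + v)*s(-2, -1) = ((-3 + 2*(-6)) + 11)*(-11) = ((-3 - 12) + 11)*(-11) = (-15 + 11)*(-11) = -4*(-11) = 44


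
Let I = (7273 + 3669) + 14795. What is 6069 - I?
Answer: -19668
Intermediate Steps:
I = 25737 (I = 10942 + 14795 = 25737)
6069 - I = 6069 - 1*25737 = 6069 - 25737 = -19668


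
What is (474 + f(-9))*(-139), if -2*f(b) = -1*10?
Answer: -66581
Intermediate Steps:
f(b) = 5 (f(b) = -(-1)*10/2 = -½*(-10) = 5)
(474 + f(-9))*(-139) = (474 + 5)*(-139) = 479*(-139) = -66581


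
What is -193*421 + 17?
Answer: -81236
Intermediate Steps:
-193*421 + 17 = -81253 + 17 = -81236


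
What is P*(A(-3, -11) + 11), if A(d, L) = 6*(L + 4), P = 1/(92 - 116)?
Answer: 31/24 ≈ 1.2917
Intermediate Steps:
P = -1/24 (P = 1/(-24) = -1/24 ≈ -0.041667)
A(d, L) = 24 + 6*L (A(d, L) = 6*(4 + L) = 24 + 6*L)
P*(A(-3, -11) + 11) = -((24 + 6*(-11)) + 11)/24 = -((24 - 66) + 11)/24 = -(-42 + 11)/24 = -1/24*(-31) = 31/24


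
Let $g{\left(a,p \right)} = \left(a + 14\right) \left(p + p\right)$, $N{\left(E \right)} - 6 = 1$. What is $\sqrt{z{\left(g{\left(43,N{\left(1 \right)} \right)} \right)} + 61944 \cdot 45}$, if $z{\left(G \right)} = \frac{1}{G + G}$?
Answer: $\frac{\sqrt{1775078414319}}{798} \approx 1669.6$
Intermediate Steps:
$N{\left(E \right)} = 7$ ($N{\left(E \right)} = 6 + 1 = 7$)
$g{\left(a,p \right)} = 2 p \left(14 + a\right)$ ($g{\left(a,p \right)} = \left(14 + a\right) 2 p = 2 p \left(14 + a\right)$)
$z{\left(G \right)} = \frac{1}{2 G}$
$\sqrt{z{\left(g{\left(43,N{\left(1 \right)} \right)} \right)} + 61944 \cdot 45} = \sqrt{\frac{1}{2 \cdot 2 \cdot 7 \left(14 + 43\right)} + 61944 \cdot 45} = \sqrt{\frac{1}{2 \cdot 2 \cdot 7 \cdot 57} + 2787480} = \sqrt{\frac{1}{2 \cdot 798} + 2787480} = \sqrt{\frac{1}{2} \cdot \frac{1}{798} + 2787480} = \sqrt{\frac{1}{1596} + 2787480} = \sqrt{\frac{4448818081}{1596}} = \frac{\sqrt{1775078414319}}{798}$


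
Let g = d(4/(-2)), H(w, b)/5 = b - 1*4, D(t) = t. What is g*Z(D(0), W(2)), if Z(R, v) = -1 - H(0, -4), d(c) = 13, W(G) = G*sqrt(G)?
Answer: 507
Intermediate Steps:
H(w, b) = -20 + 5*b (H(w, b) = 5*(b - 1*4) = 5*(b - 4) = 5*(-4 + b) = -20 + 5*b)
W(G) = G**(3/2)
Z(R, v) = 39 (Z(R, v) = -1 - (-20 + 5*(-4)) = -1 - (-20 - 20) = -1 - 1*(-40) = -1 + 40 = 39)
g = 13
g*Z(D(0), W(2)) = 13*39 = 507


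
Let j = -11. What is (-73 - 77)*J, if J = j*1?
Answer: 1650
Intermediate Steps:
J = -11 (J = -11*1 = -11)
(-73 - 77)*J = (-73 - 77)*(-11) = -150*(-11) = 1650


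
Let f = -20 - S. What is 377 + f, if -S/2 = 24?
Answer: 405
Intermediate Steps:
S = -48 (S = -2*24 = -48)
f = 28 (f = -20 - 1*(-48) = -20 + 48 = 28)
377 + f = 377 + 28 = 405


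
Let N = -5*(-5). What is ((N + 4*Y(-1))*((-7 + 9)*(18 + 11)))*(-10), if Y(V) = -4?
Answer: -5220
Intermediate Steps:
N = 25
((N + 4*Y(-1))*((-7 + 9)*(18 + 11)))*(-10) = ((25 + 4*(-4))*((-7 + 9)*(18 + 11)))*(-10) = ((25 - 16)*(2*29))*(-10) = (9*58)*(-10) = 522*(-10) = -5220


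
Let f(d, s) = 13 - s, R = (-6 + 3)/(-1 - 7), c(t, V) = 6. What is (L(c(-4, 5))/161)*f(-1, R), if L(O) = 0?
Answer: 0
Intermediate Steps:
R = 3/8 (R = -3/(-8) = -3*(-⅛) = 3/8 ≈ 0.37500)
(L(c(-4, 5))/161)*f(-1, R) = (0/161)*(13 - 1*3/8) = ((1/161)*0)*(13 - 3/8) = 0*(101/8) = 0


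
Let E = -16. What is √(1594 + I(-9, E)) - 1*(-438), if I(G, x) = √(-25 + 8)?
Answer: 438 + √(1594 + I*√17) ≈ 477.92 + 0.051636*I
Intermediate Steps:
I(G, x) = I*√17 (I(G, x) = √(-17) = I*√17)
√(1594 + I(-9, E)) - 1*(-438) = √(1594 + I*√17) - 1*(-438) = √(1594 + I*√17) + 438 = 438 + √(1594 + I*√17)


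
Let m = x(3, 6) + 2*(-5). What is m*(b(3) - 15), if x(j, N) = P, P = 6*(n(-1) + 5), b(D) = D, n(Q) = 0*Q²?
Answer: -240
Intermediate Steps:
n(Q) = 0
P = 30 (P = 6*(0 + 5) = 6*5 = 30)
x(j, N) = 30
m = 20 (m = 30 + 2*(-5) = 30 - 10 = 20)
m*(b(3) - 15) = 20*(3 - 15) = 20*(-12) = -240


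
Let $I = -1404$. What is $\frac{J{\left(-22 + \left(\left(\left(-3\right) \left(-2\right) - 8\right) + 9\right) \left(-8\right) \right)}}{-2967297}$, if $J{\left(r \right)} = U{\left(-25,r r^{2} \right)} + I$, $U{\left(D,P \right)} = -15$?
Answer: $\frac{473}{989099} \approx 0.00047821$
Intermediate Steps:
$J{\left(r \right)} = -1419$ ($J{\left(r \right)} = -15 - 1404 = -1419$)
$\frac{J{\left(-22 + \left(\left(\left(-3\right) \left(-2\right) - 8\right) + 9\right) \left(-8\right) \right)}}{-2967297} = - \frac{1419}{-2967297} = \left(-1419\right) \left(- \frac{1}{2967297}\right) = \frac{473}{989099}$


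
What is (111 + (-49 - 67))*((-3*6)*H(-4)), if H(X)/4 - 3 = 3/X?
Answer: 810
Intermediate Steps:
H(X) = 12 + 12/X (H(X) = 12 + 4*(3/X) = 12 + 12/X)
(111 + (-49 - 67))*((-3*6)*H(-4)) = (111 + (-49 - 67))*((-3*6)*(12 + 12/(-4))) = (111 - 116)*(-18*(12 + 12*(-1/4))) = -(-90)*(12 - 3) = -(-90)*9 = -5*(-162) = 810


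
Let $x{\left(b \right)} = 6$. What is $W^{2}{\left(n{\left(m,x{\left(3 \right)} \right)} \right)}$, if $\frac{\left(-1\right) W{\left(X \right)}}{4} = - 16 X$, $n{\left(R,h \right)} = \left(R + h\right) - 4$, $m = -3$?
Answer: $4096$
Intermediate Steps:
$n{\left(R,h \right)} = -4 + R + h$
$W{\left(X \right)} = 64 X$ ($W{\left(X \right)} = - 4 \left(- 16 X\right) = 64 X$)
$W^{2}{\left(n{\left(m,x{\left(3 \right)} \right)} \right)} = \left(64 \left(-4 - 3 + 6\right)\right)^{2} = \left(64 \left(-1\right)\right)^{2} = \left(-64\right)^{2} = 4096$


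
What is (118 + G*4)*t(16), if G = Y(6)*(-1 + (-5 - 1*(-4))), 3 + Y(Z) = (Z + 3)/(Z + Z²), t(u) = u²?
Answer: 251392/7 ≈ 35913.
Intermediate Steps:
Y(Z) = -3 + (3 + Z)/(Z + Z²) (Y(Z) = -3 + (Z + 3)/(Z + Z²) = -3 + (3 + Z)/(Z + Z²))
G = 39/7 (G = ((3 - 3*6² - 2*6)/(6*(1 + 6)))*(-1 + (-5 - 1*(-4))) = ((⅙)*(3 - 3*36 - 12)/7)*(-1 + (-5 + 4)) = ((⅙)*(⅐)*(3 - 108 - 12))*(-1 - 1) = ((⅙)*(⅐)*(-117))*(-2) = -39/14*(-2) = 39/7 ≈ 5.5714)
(118 + G*4)*t(16) = (118 + (39/7)*4)*16² = (118 + 156/7)*256 = (982/7)*256 = 251392/7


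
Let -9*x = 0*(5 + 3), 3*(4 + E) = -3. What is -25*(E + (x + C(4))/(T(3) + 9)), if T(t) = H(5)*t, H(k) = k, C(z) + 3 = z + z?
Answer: 2875/24 ≈ 119.79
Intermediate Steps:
C(z) = -3 + 2*z (C(z) = -3 + (z + z) = -3 + 2*z)
E = -5 (E = -4 + (1/3)*(-3) = -4 - 1 = -5)
x = 0 (x = -0*(5 + 3) = -0*8 = -1/9*0 = 0)
T(t) = 5*t
-25*(E + (x + C(4))/(T(3) + 9)) = -25*(-5 + (0 + (-3 + 2*4))/(5*3 + 9)) = -25*(-5 + (0 + (-3 + 8))/(15 + 9)) = -25*(-5 + (0 + 5)/24) = -25*(-5 + 5*(1/24)) = -25*(-5 + 5/24) = -25*(-115/24) = 2875/24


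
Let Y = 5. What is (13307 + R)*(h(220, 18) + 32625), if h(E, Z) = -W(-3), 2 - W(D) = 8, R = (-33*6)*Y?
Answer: 401916027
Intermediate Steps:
R = -990 (R = -33*6*5 = -198*5 = -990)
W(D) = -6 (W(D) = 2 - 1*8 = 2 - 8 = -6)
h(E, Z) = 6 (h(E, Z) = -1*(-6) = 6)
(13307 + R)*(h(220, 18) + 32625) = (13307 - 990)*(6 + 32625) = 12317*32631 = 401916027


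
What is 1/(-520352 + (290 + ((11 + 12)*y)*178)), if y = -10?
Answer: -1/561002 ≈ -1.7825e-6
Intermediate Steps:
1/(-520352 + (290 + ((11 + 12)*y)*178)) = 1/(-520352 + (290 + ((11 + 12)*(-10))*178)) = 1/(-520352 + (290 + (23*(-10))*178)) = 1/(-520352 + (290 - 230*178)) = 1/(-520352 + (290 - 40940)) = 1/(-520352 - 40650) = 1/(-561002) = -1/561002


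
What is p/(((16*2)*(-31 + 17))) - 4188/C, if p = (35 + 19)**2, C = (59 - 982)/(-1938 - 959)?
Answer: -1359528099/103376 ≈ -13151.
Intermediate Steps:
C = 923/2897 (C = -923/(-2897) = -923*(-1/2897) = 923/2897 ≈ 0.31861)
p = 2916 (p = 54**2 = 2916)
p/(((16*2)*(-31 + 17))) - 4188/C = 2916/(((16*2)*(-31 + 17))) - 4188/923/2897 = 2916/((32*(-14))) - 4188*2897/923 = 2916/(-448) - 12132636/923 = 2916*(-1/448) - 12132636/923 = -729/112 - 12132636/923 = -1359528099/103376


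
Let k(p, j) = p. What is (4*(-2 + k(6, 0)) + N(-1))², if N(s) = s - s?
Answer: 256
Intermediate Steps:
N(s) = 0
(4*(-2 + k(6, 0)) + N(-1))² = (4*(-2 + 6) + 0)² = (4*4 + 0)² = (16 + 0)² = 16² = 256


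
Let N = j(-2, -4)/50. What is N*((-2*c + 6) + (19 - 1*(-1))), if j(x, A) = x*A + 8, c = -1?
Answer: 224/25 ≈ 8.9600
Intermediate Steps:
j(x, A) = 8 + A*x (j(x, A) = A*x + 8 = 8 + A*x)
N = 8/25 (N = (8 - 4*(-2))/50 = (8 + 8)*(1/50) = 16*(1/50) = 8/25 ≈ 0.32000)
N*((-2*c + 6) + (19 - 1*(-1))) = 8*((-2*(-1) + 6) + (19 - 1*(-1)))/25 = 8*((2 + 6) + (19 + 1))/25 = 8*(8 + 20)/25 = (8/25)*28 = 224/25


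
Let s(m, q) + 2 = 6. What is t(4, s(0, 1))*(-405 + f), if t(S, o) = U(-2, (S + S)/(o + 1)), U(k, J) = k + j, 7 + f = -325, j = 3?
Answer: -737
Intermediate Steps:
s(m, q) = 4 (s(m, q) = -2 + 6 = 4)
f = -332 (f = -7 - 325 = -332)
U(k, J) = 3 + k (U(k, J) = k + 3 = 3 + k)
t(S, o) = 1 (t(S, o) = 3 - 2 = 1)
t(4, s(0, 1))*(-405 + f) = 1*(-405 - 332) = 1*(-737) = -737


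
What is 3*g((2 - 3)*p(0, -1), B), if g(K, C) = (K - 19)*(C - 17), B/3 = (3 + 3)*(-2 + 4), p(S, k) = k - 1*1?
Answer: -969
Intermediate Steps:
p(S, k) = -1 + k (p(S, k) = k - 1 = -1 + k)
B = 36 (B = 3*((3 + 3)*(-2 + 4)) = 3*(6*2) = 3*12 = 36)
g(K, C) = (-19 + K)*(-17 + C)
3*g((2 - 3)*p(0, -1), B) = 3*(323 - 19*36 - 17*(2 - 3)*(-1 - 1) + 36*((2 - 3)*(-1 - 1))) = 3*(323 - 684 - (-17)*(-2) + 36*(-1*(-2))) = 3*(323 - 684 - 17*2 + 36*2) = 3*(323 - 684 - 34 + 72) = 3*(-323) = -969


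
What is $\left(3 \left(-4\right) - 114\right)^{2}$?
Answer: $15876$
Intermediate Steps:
$\left(3 \left(-4\right) - 114\right)^{2} = \left(-12 - 114\right)^{2} = \left(-126\right)^{2} = 15876$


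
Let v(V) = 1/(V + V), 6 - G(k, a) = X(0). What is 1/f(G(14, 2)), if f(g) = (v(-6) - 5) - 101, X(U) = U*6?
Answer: -12/1273 ≈ -0.0094265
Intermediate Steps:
X(U) = 6*U
G(k, a) = 6 (G(k, a) = 6 - 6*0 = 6 - 1*0 = 6 + 0 = 6)
v(V) = 1/(2*V)
f(g) = -1273/12 (f(g) = ((½)/(-6) - 5) - 101 = ((½)*(-⅙) - 5) - 101 = (-1/12 - 5) - 101 = -61/12 - 101 = -1273/12)
1/f(G(14, 2)) = 1/(-1273/12) = -12/1273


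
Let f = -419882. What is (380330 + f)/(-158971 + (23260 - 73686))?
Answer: 13184/69799 ≈ 0.18889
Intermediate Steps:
(380330 + f)/(-158971 + (23260 - 73686)) = (380330 - 419882)/(-158971 + (23260 - 73686)) = -39552/(-158971 - 50426) = -39552/(-209397) = -39552*(-1/209397) = 13184/69799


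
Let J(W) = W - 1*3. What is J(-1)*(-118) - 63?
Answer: 409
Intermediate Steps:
J(W) = -3 + W (J(W) = W - 3 = -3 + W)
J(-1)*(-118) - 63 = (-3 - 1)*(-118) - 63 = -4*(-118) - 63 = 472 - 63 = 409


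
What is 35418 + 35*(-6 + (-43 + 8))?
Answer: 33983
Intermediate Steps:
35418 + 35*(-6 + (-43 + 8)) = 35418 + 35*(-6 - 35) = 35418 + 35*(-41) = 35418 - 1435 = 33983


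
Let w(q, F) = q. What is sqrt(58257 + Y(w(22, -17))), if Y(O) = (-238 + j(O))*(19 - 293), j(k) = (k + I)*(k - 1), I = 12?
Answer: I*sqrt(72167) ≈ 268.64*I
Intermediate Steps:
j(k) = (-1 + k)*(12 + k) (j(k) = (k + 12)*(k - 1) = (12 + k)*(-1 + k) = (-1 + k)*(12 + k))
Y(O) = 68500 - 3014*O - 274*O**2 (Y(O) = (-238 + (-12 + O**2 + 11*O))*(19 - 293) = (-250 + O**2 + 11*O)*(-274) = 68500 - 3014*O - 274*O**2)
sqrt(58257 + Y(w(22, -17))) = sqrt(58257 + (68500 - 3014*22 - 274*22**2)) = sqrt(58257 + (68500 - 66308 - 274*484)) = sqrt(58257 + (68500 - 66308 - 132616)) = sqrt(58257 - 130424) = sqrt(-72167) = I*sqrt(72167)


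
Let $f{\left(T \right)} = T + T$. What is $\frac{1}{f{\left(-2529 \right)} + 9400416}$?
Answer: $\frac{1}{9395358} \approx 1.0644 \cdot 10^{-7}$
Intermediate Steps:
$f{\left(T \right)} = 2 T$
$\frac{1}{f{\left(-2529 \right)} + 9400416} = \frac{1}{2 \left(-2529\right) + 9400416} = \frac{1}{-5058 + 9400416} = \frac{1}{9395358}$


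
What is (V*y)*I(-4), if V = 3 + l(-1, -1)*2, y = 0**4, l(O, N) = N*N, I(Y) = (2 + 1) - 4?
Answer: 0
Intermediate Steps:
I(Y) = -1 (I(Y) = 3 - 4 = -1)
l(O, N) = N**2
y = 0
V = 5 (V = 3 + (-1)**2*2 = 3 + 1*2 = 3 + 2 = 5)
(V*y)*I(-4) = (5*0)*(-1) = 0*(-1) = 0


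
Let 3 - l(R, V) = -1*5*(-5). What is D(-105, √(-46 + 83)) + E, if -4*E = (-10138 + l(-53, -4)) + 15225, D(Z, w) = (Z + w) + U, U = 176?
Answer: -4781/4 + √37 ≈ -1189.2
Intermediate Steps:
l(R, V) = -22 (l(R, V) = 3 - (-1*5)*(-5) = 3 - (-5)*(-5) = 3 - 1*25 = 3 - 25 = -22)
D(Z, w) = 176 + Z + w (D(Z, w) = (Z + w) + 176 = 176 + Z + w)
E = -5065/4 (E = -((-10138 - 22) + 15225)/4 = -(-10160 + 15225)/4 = -¼*5065 = -5065/4 ≈ -1266.3)
D(-105, √(-46 + 83)) + E = (176 - 105 + √(-46 + 83)) - 5065/4 = (176 - 105 + √37) - 5065/4 = (71 + √37) - 5065/4 = -4781/4 + √37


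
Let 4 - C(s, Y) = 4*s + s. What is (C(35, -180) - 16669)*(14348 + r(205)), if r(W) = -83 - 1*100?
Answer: -238538600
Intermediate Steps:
C(s, Y) = 4 - 5*s (C(s, Y) = 4 - (4*s + s) = 4 - 5*s)
r(W) = -183 (r(W) = -83 - 100 = -183)
(C(35, -180) - 16669)*(14348 + r(205)) = ((4 - 5*35) - 16669)*(14348 - 183) = ((4 - 175) - 16669)*14165 = (-171 - 16669)*14165 = -16840*14165 = -238538600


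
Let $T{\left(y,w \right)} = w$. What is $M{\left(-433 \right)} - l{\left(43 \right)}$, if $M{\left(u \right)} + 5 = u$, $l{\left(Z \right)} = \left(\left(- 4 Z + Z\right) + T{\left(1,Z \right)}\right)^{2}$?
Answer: $-7834$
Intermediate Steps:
$l{\left(Z \right)} = 4 Z^{2}$ ($l{\left(Z \right)} = \left(\left(- 4 Z + Z\right) + Z\right)^{2} = \left(- 3 Z + Z\right)^{2} = \left(- 2 Z\right)^{2} = 4 Z^{2}$)
$M{\left(u \right)} = -5 + u$
$M{\left(-433 \right)} - l{\left(43 \right)} = \left(-5 - 433\right) - 4 \cdot 43^{2} = -438 - 4 \cdot 1849 = -438 - 7396 = -7834$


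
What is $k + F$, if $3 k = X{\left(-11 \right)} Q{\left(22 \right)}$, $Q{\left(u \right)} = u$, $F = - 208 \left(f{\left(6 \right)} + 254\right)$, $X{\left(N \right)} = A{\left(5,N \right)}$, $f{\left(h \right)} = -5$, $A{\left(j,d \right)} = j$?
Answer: $- \frac{155266}{3} \approx -51755.0$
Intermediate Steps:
$X{\left(N \right)} = 5$
$F = -51792$ ($F = - 208 \left(-5 + 254\right) = \left(-208\right) 249 = -51792$)
$k = \frac{110}{3}$ ($k = \frac{5 \cdot 22}{3} = \frac{1}{3} \cdot 110 = \frac{110}{3} \approx 36.667$)
$k + F = \frac{110}{3} - 51792 = - \frac{155266}{3}$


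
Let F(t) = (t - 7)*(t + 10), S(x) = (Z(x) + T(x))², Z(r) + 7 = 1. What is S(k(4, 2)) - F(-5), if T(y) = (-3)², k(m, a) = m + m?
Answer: 69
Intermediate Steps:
k(m, a) = 2*m
T(y) = 9
Z(r) = -6 (Z(r) = -7 + 1 = -6)
S(x) = 9 (S(x) = (-6 + 9)² = 3² = 9)
F(t) = (-7 + t)*(10 + t)
S(k(4, 2)) - F(-5) = 9 - (-70 + (-5)² + 3*(-5)) = 9 - (-70 + 25 - 15) = 9 - 1*(-60) = 9 + 60 = 69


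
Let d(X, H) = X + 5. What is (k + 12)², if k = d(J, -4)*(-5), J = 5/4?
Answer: 5929/16 ≈ 370.56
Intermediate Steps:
J = 5/4 (J = 5*(¼) = 5/4 ≈ 1.2500)
d(X, H) = 5 + X
k = -125/4 (k = (5 + 5/4)*(-5) = (25/4)*(-5) = -125/4 ≈ -31.250)
(k + 12)² = (-125/4 + 12)² = (-77/4)² = 5929/16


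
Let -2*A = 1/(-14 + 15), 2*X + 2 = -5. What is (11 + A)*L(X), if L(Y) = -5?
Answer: -105/2 ≈ -52.500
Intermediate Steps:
X = -7/2 (X = -1 + (1/2)*(-5) = -1 - 5/2 = -7/2 ≈ -3.5000)
A = -1/2 (A = -1/(2*(-14 + 15)) = -1/2/1 = -1/2*1 = -1/2 ≈ -0.50000)
(11 + A)*L(X) = (11 - 1/2)*(-5) = (21/2)*(-5) = -105/2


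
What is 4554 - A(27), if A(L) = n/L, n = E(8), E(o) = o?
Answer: 122950/27 ≈ 4553.7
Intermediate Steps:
n = 8
A(L) = 8/L
4554 - A(27) = 4554 - 8/27 = 122950/27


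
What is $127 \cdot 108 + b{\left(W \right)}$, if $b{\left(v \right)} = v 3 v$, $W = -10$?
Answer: $14016$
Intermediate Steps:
$b{\left(v \right)} = 3 v^{2}$ ($b{\left(v \right)} = 3 v v = 3 v^{2}$)
$127 \cdot 108 + b{\left(W \right)} = 127 \cdot 108 + 3 \left(-10\right)^{2} = 13716 + 3 \cdot 100 = 13716 + 300 = 14016$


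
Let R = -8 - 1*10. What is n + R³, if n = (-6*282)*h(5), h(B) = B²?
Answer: -48132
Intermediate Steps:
R = -18 (R = -8 - 10 = -18)
n = -42300 (n = -6*282*5² = -1692*25 = -42300)
n + R³ = -42300 + (-18)³ = -42300 - 5832 = -48132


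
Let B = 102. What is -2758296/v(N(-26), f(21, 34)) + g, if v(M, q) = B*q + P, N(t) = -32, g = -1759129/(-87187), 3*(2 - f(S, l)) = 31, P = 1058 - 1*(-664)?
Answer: -29869199108/9503383 ≈ -3143.0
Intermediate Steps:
P = 1722 (P = 1058 + 664 = 1722)
f(S, l) = -25/3 (f(S, l) = 2 - ⅓*31 = 2 - 31/3 = -25/3)
g = 1759129/87187 (g = -1759129*(-1/87187) = 1759129/87187 ≈ 20.177)
v(M, q) = 1722 + 102*q (v(M, q) = 102*q + 1722 = 1722 + 102*q)
-2758296/v(N(-26), f(21, 34)) + g = -2758296/(1722 + 102*(-25/3)) + 1759129/87187 = -2758296/(1722 - 850) + 1759129/87187 = -2758296/872 + 1759129/87187 = -2758296*1/872 + 1759129/87187 = -344787/109 + 1759129/87187 = -29869199108/9503383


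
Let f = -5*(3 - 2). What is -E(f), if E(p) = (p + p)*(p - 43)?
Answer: -480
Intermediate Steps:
f = -5 (f = -5*1 = -5)
E(p) = 2*p*(-43 + p) (E(p) = (2*p)*(-43 + p) = 2*p*(-43 + p))
-E(f) = -2*(-5)*(-43 - 5) = -2*(-5)*(-48) = -1*480 = -480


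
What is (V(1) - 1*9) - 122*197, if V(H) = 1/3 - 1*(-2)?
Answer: -72122/3 ≈ -24041.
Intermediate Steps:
V(H) = 7/3 (V(H) = ⅓ + 2 = 7/3)
(V(1) - 1*9) - 122*197 = (7/3 - 1*9) - 122*197 = (7/3 - 9) - 24034 = -20/3 - 24034 = -72122/3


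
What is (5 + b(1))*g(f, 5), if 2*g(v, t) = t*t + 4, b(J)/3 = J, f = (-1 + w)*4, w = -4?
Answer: 116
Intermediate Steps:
f = -20 (f = (-1 - 4)*4 = -5*4 = -20)
b(J) = 3*J
g(v, t) = 2 + t**2/2 (g(v, t) = (t*t + 4)/2 = (t**2 + 4)/2 = (4 + t**2)/2 = 2 + t**2/2)
(5 + b(1))*g(f, 5) = (5 + 3*1)*(2 + (1/2)*5**2) = (5 + 3)*(2 + (1/2)*25) = 8*(2 + 25/2) = 8*(29/2) = 116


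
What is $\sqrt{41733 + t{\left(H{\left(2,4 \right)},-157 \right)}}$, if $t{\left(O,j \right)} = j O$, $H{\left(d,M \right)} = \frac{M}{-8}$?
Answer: $\frac{\sqrt{167246}}{2} \approx 204.48$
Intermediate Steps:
$H{\left(d,M \right)} = - \frac{M}{8}$ ($H{\left(d,M \right)} = M \left(- \frac{1}{8}\right) = - \frac{M}{8}$)
$t{\left(O,j \right)} = O j$
$\sqrt{41733 + t{\left(H{\left(2,4 \right)},-157 \right)}} = \sqrt{41733 + \left(- \frac{1}{8}\right) 4 \left(-157\right)} = \sqrt{41733 - - \frac{157}{2}} = \sqrt{41733 + \frac{157}{2}} = \sqrt{\frac{83623}{2}} = \frac{\sqrt{167246}}{2}$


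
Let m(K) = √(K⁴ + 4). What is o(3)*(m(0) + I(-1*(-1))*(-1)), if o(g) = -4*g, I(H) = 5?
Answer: 36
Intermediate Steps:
m(K) = √(4 + K⁴)
o(3)*(m(0) + I(-1*(-1))*(-1)) = (-4*3)*(√(4 + 0⁴) + 5*(-1)) = -12*(√(4 + 0) - 5) = -12*(√4 - 5) = -12*(2 - 5) = -12*(-3) = 36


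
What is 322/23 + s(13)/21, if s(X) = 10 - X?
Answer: 97/7 ≈ 13.857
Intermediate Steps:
322/23 + s(13)/21 = 322/23 + (10 - 1*13)/21 = 322*(1/23) + (10 - 13)*(1/21) = 14 - 3*1/21 = 14 - ⅐ = 97/7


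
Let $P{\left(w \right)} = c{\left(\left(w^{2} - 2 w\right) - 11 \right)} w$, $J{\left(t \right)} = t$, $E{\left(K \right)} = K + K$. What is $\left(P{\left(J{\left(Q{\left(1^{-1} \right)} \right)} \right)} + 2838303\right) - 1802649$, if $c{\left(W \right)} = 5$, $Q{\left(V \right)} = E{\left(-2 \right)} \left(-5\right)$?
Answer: $1035754$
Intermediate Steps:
$E{\left(K \right)} = 2 K$
$Q{\left(V \right)} = 20$ ($Q{\left(V \right)} = 2 \left(-2\right) \left(-5\right) = \left(-4\right) \left(-5\right) = 20$)
$P{\left(w \right)} = 5 w$
$\left(P{\left(J{\left(Q{\left(1^{-1} \right)} \right)} \right)} + 2838303\right) - 1802649 = \left(5 \cdot 20 + 2838303\right) - 1802649 = \left(100 + 2838303\right) - 1802649 = 2838403 - 1802649 = 1035754$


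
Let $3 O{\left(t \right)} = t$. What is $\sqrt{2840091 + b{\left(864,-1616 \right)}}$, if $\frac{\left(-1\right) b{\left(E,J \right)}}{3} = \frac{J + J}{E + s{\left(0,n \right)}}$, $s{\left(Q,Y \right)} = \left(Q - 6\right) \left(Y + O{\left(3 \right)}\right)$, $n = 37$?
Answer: $\frac{\sqrt{7977858443}}{53} \approx 1685.3$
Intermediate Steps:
$O{\left(t \right)} = \frac{t}{3}$
$s{\left(Q,Y \right)} = \left(1 + Y\right) \left(-6 + Q\right)$ ($s{\left(Q,Y \right)} = \left(Q - 6\right) \left(Y + \frac{1}{3} \cdot 3\right) = \left(-6 + Q\right) \left(Y + 1\right) = \left(-6 + Q\right) \left(1 + Y\right) = \left(1 + Y\right) \left(-6 + Q\right)$)
$b{\left(E,J \right)} = - \frac{6 J}{-228 + E}$ ($b{\left(E,J \right)} = - 3 \frac{J + J}{E + \left(-6 + 0 - 222 + 0 \cdot 37\right)} = - 3 \frac{2 J}{E + \left(-6 + 0 - 222 + 0\right)} = - 3 \frac{2 J}{E - 228} = - 3 \frac{2 J}{-228 + E} = - \frac{6 J}{-228 + E}$)
$\sqrt{2840091 + b{\left(864,-1616 \right)}} = \sqrt{2840091 - - \frac{9696}{-228 + 864}} = \sqrt{2840091 - - \frac{9696}{636}} = \sqrt{2840091 - \left(-9696\right) \frac{1}{636}} = \sqrt{2840091 + \frac{808}{53}} = \sqrt{\frac{150525631}{53}} = \frac{\sqrt{7977858443}}{53}$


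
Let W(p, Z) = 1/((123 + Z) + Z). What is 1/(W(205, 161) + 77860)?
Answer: 445/34647701 ≈ 1.2844e-5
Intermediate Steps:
W(p, Z) = 1/(123 + 2*Z)
1/(W(205, 161) + 77860) = 1/(1/(123 + 2*161) + 77860) = 1/(1/(123 + 322) + 77860) = 1/(1/445 + 77860) = 1/(34647701/445) = 445/34647701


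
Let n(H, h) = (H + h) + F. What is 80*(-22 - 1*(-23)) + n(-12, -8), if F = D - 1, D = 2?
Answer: 61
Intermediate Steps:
F = 1 (F = 2 - 1 = 1)
n(H, h) = 1 + H + h (n(H, h) = (H + h) + 1 = 1 + H + h)
80*(-22 - 1*(-23)) + n(-12, -8) = 80*(-22 - 1*(-23)) + (1 - 12 - 8) = 80*(-22 + 23) - 19 = 80*1 - 19 = 80 - 19 = 61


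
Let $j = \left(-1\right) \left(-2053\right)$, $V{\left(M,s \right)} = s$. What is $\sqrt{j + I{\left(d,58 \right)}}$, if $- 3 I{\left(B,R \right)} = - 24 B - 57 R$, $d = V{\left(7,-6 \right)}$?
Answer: $\sqrt{3107} \approx 55.74$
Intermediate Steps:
$d = -6$
$I{\left(B,R \right)} = 8 B + 19 R$ ($I{\left(B,R \right)} = - \frac{- 24 B - 57 R}{3} = - \frac{- 57 R - 24 B}{3} = 8 B + 19 R$)
$j = 2053$
$\sqrt{j + I{\left(d,58 \right)}} = \sqrt{2053 + \left(8 \left(-6\right) + 19 \cdot 58\right)} = \sqrt{2053 + \left(-48 + 1102\right)} = \sqrt{2053 + 1054} = \sqrt{3107}$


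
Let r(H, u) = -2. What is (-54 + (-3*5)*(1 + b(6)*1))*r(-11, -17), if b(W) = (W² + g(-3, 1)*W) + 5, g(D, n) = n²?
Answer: 1548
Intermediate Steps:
b(W) = 5 + W + W² (b(W) = (W² + 1²*W) + 5 = (W² + 1*W) + 5 = (W² + W) + 5 = (W + W²) + 5 = 5 + W + W²)
(-54 + (-3*5)*(1 + b(6)*1))*r(-11, -17) = (-54 + (-3*5)*(1 + (5 + 6 + 6²)*1))*(-2) = (-54 - 15*(1 + (5 + 6 + 36)*1))*(-2) = (-54 - 15*(1 + 47*1))*(-2) = (-54 - 15*(1 + 47))*(-2) = (-54 - 15*48)*(-2) = (-54 - 720)*(-2) = -774*(-2) = 1548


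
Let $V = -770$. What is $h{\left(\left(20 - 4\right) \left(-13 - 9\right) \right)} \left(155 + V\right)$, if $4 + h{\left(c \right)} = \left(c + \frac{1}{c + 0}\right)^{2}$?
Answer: $- \frac{9441451346535}{123904} \approx -7.62 \cdot 10^{7}$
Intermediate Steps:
$h{\left(c \right)} = -4 + \left(c + \frac{1}{c}\right)^{2}$ ($h{\left(c \right)} = -4 + \left(c + \frac{1}{c + 0}\right)^{2} = -4 + \left(c + \frac{1}{c}\right)^{2}$)
$h{\left(\left(20 - 4\right) \left(-13 - 9\right) \right)} \left(155 + V\right) = \left(-2 + \frac{1}{\left(-13 - 9\right)^{2} \left(20 - 4\right)^{2}} + \left(\left(20 - 4\right) \left(-13 - 9\right)\right)^{2}\right) \left(155 - 770\right) = \left(-2 + \frac{1}{123904} + \left(16 \left(-22\right)\right)^{2}\right) \left(-615\right) = \left(-2 + \frac{1}{123904} + \left(-352\right)^{2}\right) \left(-615\right) = \left(-2 + \frac{1}{123904} + 123904\right) \left(-615\right) = \frac{15351953409}{123904} \left(-615\right) = - \frac{9441451346535}{123904}$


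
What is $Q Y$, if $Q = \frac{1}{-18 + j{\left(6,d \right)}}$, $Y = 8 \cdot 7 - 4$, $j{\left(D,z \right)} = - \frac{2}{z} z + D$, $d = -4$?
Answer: $- \frac{26}{7} \approx -3.7143$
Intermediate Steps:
$j{\left(D,z \right)} = -2 + D$
$Y = 52$ ($Y = 56 - 4 = 52$)
$Q = - \frac{1}{14}$ ($Q = \frac{1}{-18 + \left(-2 + 6\right)} = \frac{1}{-18 + 4} = \frac{1}{-14} = - \frac{1}{14} \approx -0.071429$)
$Q Y = \left(- \frac{1}{14}\right) 52 = - \frac{26}{7}$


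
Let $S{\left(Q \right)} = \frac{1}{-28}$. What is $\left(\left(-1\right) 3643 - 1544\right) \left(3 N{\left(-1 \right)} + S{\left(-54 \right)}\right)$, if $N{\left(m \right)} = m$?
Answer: $\frac{62985}{4} \approx 15746.0$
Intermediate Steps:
$S{\left(Q \right)} = - \frac{1}{28}$
$\left(\left(-1\right) 3643 - 1544\right) \left(3 N{\left(-1 \right)} + S{\left(-54 \right)}\right) = \left(\left(-1\right) 3643 - 1544\right) \left(3 \left(-1\right) - \frac{1}{28}\right) = \left(-3643 - 1544\right) \left(-3 - \frac{1}{28}\right) = \left(-5187\right) \left(- \frac{85}{28}\right) = \frac{62985}{4}$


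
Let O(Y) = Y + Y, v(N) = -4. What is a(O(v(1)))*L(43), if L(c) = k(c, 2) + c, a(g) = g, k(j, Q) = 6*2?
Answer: -440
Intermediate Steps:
k(j, Q) = 12
O(Y) = 2*Y
L(c) = 12 + c
a(O(v(1)))*L(43) = (2*(-4))*(12 + 43) = -8*55 = -440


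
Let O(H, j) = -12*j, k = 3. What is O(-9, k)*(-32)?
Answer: 1152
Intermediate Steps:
O(-9, k)*(-32) = -12*3*(-32) = -36*(-32) = 1152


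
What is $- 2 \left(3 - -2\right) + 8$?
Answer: $-2$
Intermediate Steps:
$- 2 \left(3 - -2\right) + 8 = - 2 \left(3 + 2\right) + 8 = \left(-2\right) 5 + 8 = -10 + 8 = -2$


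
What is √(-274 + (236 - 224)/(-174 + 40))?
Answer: 2*I*√307597/67 ≈ 16.556*I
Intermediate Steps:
√(-274 + (236 - 224)/(-174 + 40)) = √(-274 + 12/(-134)) = √(-274 + 12*(-1/134)) = √(-274 - 6/67) = √(-18364/67) = 2*I*√307597/67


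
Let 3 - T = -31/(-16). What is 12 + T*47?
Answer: 991/16 ≈ 61.938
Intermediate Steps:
T = 17/16 (T = 3 - (-31)/(-16) = 3 - (-31)*(-1)/16 = 3 - 1*31/16 = 3 - 31/16 = 17/16 ≈ 1.0625)
12 + T*47 = 12 + (17/16)*47 = 12 + 799/16 = 991/16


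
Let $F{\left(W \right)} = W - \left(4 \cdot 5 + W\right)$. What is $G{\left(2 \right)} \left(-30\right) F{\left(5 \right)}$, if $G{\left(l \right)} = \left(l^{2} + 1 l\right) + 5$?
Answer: $6600$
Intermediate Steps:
$F{\left(W \right)} = -20$ ($F{\left(W \right)} = W - \left(20 + W\right) = -20$)
$G{\left(l \right)} = 5 + l + l^{2}$ ($G{\left(l \right)} = \left(l^{2} + l\right) + 5 = \left(l + l^{2}\right) + 5 = 5 + l + l^{2}$)
$G{\left(2 \right)} \left(-30\right) F{\left(5 \right)} = \left(5 + 2 + 2^{2}\right) \left(-30\right) \left(-20\right) = \left(5 + 2 + 4\right) \left(-30\right) \left(-20\right) = 11 \left(-30\right) \left(-20\right) = \left(-330\right) \left(-20\right) = 6600$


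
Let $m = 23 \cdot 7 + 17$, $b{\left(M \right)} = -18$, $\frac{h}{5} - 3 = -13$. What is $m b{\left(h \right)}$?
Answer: $-3204$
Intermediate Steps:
$h = -50$ ($h = 15 + 5 \left(-13\right) = 15 - 65 = -50$)
$m = 178$ ($m = 161 + 17 = 178$)
$m b{\left(h \right)} = 178 \left(-18\right) = -3204$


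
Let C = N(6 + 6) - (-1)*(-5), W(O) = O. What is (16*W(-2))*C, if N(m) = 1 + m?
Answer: -256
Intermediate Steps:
C = 8 (C = (1 + (6 + 6)) - (-1)*(-5) = (1 + 12) - 1*5 = 13 - 5 = 8)
(16*W(-2))*C = (16*(-2))*8 = -32*8 = -256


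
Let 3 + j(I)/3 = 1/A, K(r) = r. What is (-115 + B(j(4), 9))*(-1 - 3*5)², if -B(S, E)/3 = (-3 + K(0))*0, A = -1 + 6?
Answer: -29440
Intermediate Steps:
A = 5
j(I) = -42/5 (j(I) = -9 + 3/5 = -9 + 3*(⅕) = -9 + ⅗ = -42/5)
B(S, E) = 0 (B(S, E) = -3*(-3 + 0)*0 = -(-9)*0 = -3*0 = 0)
(-115 + B(j(4), 9))*(-1 - 3*5)² = (-115 + 0)*(-1 - 3*5)² = -115*(-1 - 15)² = -115*(-16)² = -115*256 = -29440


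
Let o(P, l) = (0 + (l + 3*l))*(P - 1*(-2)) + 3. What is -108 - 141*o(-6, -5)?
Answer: -11811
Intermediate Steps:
o(P, l) = 3 + 4*l*(2 + P) (o(P, l) = (0 + 4*l)*(P + 2) + 3 = (4*l)*(2 + P) + 3 = 4*l*(2 + P) + 3 = 3 + 4*l*(2 + P))
-108 - 141*o(-6, -5) = -108 - 141*(3 + 8*(-5) + 4*(-6)*(-5)) = -108 - 141*(3 - 40 + 120) = -108 - 141*83 = -108 - 11703 = -11811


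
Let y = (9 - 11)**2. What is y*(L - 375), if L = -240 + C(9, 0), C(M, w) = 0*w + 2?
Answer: -2452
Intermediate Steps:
C(M, w) = 2 (C(M, w) = 0 + 2 = 2)
L = -238 (L = -240 + 2 = -238)
y = 4 (y = (-2)**2 = 4)
y*(L - 375) = 4*(-238 - 375) = 4*(-613) = -2452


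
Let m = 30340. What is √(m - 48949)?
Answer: I*√18609 ≈ 136.41*I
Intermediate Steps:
√(m - 48949) = √(30340 - 48949) = √(-18609) = I*√18609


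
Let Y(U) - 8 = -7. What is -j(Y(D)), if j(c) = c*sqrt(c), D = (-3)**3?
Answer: -1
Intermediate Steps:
D = -27
Y(U) = 1 (Y(U) = 8 - 7 = 1)
j(c) = c**(3/2)
-j(Y(D)) = -1**(3/2) = -1*1 = -1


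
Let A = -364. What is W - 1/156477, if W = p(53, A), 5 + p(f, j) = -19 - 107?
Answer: -20498488/156477 ≈ -131.00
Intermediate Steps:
p(f, j) = -131 (p(f, j) = -5 + (-19 - 107) = -5 - 126 = -131)
W = -131
W - 1/156477 = -131 - 1/156477 = -20498488/156477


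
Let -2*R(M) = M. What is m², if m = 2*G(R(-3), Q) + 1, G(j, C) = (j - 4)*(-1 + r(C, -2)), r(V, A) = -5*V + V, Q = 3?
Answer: 4356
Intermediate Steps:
R(M) = -M/2
r(V, A) = -4*V
G(j, C) = (-1 - 4*C)*(-4 + j) (G(j, C) = (j - 4)*(-1 - 4*C) = (-4 + j)*(-1 - 4*C) = (-1 - 4*C)*(-4 + j))
m = 66 (m = 2*(4 - (-1)*(-3)/2 + 16*3 - 4*3*(-½*(-3))) + 1 = 2*(4 - 1*3/2 + 48 - 4*3*3/2) + 1 = 2*(4 - 3/2 + 48 - 18) + 1 = 2*(65/2) + 1 = 65 + 1 = 66)
m² = 66² = 4356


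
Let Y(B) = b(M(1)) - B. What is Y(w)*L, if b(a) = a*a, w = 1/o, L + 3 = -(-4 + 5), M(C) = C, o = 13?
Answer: -48/13 ≈ -3.6923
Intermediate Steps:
L = -4 (L = -3 - (-4 + 5) = -3 - 1*1 = -3 - 1 = -4)
w = 1/13 ≈ 0.076923
b(a) = a²
Y(B) = 1 - B (Y(B) = 1² - B = 1 - B)
Y(w)*L = (1 - 1*1/13)*(-4) = (1 - 1/13)*(-4) = (12/13)*(-4) = -48/13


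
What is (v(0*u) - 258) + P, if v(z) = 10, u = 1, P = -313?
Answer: -561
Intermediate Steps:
(v(0*u) - 258) + P = (10 - 258) - 313 = -248 - 313 = -561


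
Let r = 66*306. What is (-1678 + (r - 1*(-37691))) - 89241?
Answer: -33032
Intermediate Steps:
r = 20196
(-1678 + (r - 1*(-37691))) - 89241 = (-1678 + (20196 - 1*(-37691))) - 89241 = (-1678 + (20196 + 37691)) - 89241 = (-1678 + 57887) - 89241 = 56209 - 89241 = -33032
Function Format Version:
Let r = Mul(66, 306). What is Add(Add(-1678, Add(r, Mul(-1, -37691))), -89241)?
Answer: -33032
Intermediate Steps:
r = 20196
Add(Add(-1678, Add(r, Mul(-1, -37691))), -89241) = Add(Add(-1678, Add(20196, Mul(-1, -37691))), -89241) = Add(Add(-1678, Add(20196, 37691)), -89241) = Add(Add(-1678, 57887), -89241) = Add(56209, -89241) = -33032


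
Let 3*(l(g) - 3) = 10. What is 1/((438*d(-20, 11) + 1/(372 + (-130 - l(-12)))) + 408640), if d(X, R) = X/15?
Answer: 707/288495595 ≈ 2.4506e-6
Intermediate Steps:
d(X, R) = X/15 (d(X, R) = X*(1/15) = X/15)
l(g) = 19/3 (l(g) = 3 + (⅓)*10 = 3 + 10/3 = 19/3)
1/((438*d(-20, 11) + 1/(372 + (-130 - l(-12)))) + 408640) = 1/((438*((1/15)*(-20)) + 1/(372 + (-130 - 1*19/3))) + 408640) = 1/((438*(-4/3) + 1/(372 + (-130 - 19/3))) + 408640) = 1/((-584 + 1/(372 - 409/3)) + 408640) = 1/((-584 + 1/(707/3)) + 408640) = 1/((-584 + 3/707) + 408640) = 1/(-412885/707 + 408640) = 1/(288495595/707) = 707/288495595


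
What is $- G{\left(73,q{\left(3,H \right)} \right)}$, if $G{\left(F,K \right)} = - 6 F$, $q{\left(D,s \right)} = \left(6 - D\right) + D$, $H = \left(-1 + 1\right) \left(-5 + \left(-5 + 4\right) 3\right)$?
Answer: $438$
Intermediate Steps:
$H = 0$ ($H = 0 \left(-5 - 3\right) = 0 \left(-8\right) = 0$)
$q{\left(D,s \right)} = 6$
$- G{\left(73,q{\left(3,H \right)} \right)} = - \left(-6\right) 73 = \left(-1\right) \left(-438\right) = 438$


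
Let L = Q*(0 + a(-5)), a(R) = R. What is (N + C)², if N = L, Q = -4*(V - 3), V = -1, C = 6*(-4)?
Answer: 10816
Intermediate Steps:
C = -24
Q = 16 (Q = -4*(-1 - 3) = -4*(-4) = 16)
L = -80 (L = 16*(0 - 5) = 16*(-5) = -80)
N = -80
(N + C)² = (-80 - 24)² = (-104)² = 10816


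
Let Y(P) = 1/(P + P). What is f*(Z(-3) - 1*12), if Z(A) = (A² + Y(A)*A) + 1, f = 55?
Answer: -165/2 ≈ -82.500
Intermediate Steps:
Y(P) = 1/(2*P)
Z(A) = 3/2 + A² (Z(A) = (A² + (1/(2*A))*A) + 1 = (A² + ½) + 1 = (½ + A²) + 1 = 3/2 + A²)
f*(Z(-3) - 1*12) = 55*((3/2 + (-3)²) - 1*12) = 55*((3/2 + 9) - 12) = 55*(21/2 - 12) = 55*(-3/2) = -165/2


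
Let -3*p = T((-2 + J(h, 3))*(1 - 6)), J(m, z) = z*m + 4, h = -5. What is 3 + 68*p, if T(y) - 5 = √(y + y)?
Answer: -331/3 - 68*√130/3 ≈ -368.77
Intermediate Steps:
J(m, z) = 4 + m*z (J(m, z) = m*z + 4 = 4 + m*z)
T(y) = 5 + √2*√y (T(y) = 5 + √(y + y) = 5 + √(2*y) = 5 + √2*√y)
p = -5/3 - √130/3 (p = -(5 + √2*√((-2 + (4 - 5*3))*(1 - 6)))/3 = -(5 + √2*√((-2 + (4 - 15))*(-5)))/3 = -(5 + √2*√((-2 - 11)*(-5)))/3 = -(5 + √2*√(-13*(-5)))/3 = -(5 + √2*√65)/3 = -(5 + √130)/3 = -5/3 - √130/3 ≈ -5.4673)
3 + 68*p = 3 + 68*(-5/3 - √130/3) = 3 + (-340/3 - 68*√130/3) = -331/3 - 68*√130/3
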